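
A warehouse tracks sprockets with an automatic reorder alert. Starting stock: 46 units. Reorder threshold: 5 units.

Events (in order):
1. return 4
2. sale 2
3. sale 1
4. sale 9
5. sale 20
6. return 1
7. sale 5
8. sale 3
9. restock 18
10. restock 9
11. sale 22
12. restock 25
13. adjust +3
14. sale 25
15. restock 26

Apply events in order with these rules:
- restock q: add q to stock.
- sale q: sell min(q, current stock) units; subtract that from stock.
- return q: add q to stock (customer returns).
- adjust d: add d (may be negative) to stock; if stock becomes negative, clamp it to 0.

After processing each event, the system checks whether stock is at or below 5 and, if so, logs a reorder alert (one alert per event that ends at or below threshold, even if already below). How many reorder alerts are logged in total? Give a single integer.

Answer: 0

Derivation:
Processing events:
Start: stock = 46
  Event 1 (return 4): 46 + 4 = 50
  Event 2 (sale 2): sell min(2,50)=2. stock: 50 - 2 = 48. total_sold = 2
  Event 3 (sale 1): sell min(1,48)=1. stock: 48 - 1 = 47. total_sold = 3
  Event 4 (sale 9): sell min(9,47)=9. stock: 47 - 9 = 38. total_sold = 12
  Event 5 (sale 20): sell min(20,38)=20. stock: 38 - 20 = 18. total_sold = 32
  Event 6 (return 1): 18 + 1 = 19
  Event 7 (sale 5): sell min(5,19)=5. stock: 19 - 5 = 14. total_sold = 37
  Event 8 (sale 3): sell min(3,14)=3. stock: 14 - 3 = 11. total_sold = 40
  Event 9 (restock 18): 11 + 18 = 29
  Event 10 (restock 9): 29 + 9 = 38
  Event 11 (sale 22): sell min(22,38)=22. stock: 38 - 22 = 16. total_sold = 62
  Event 12 (restock 25): 16 + 25 = 41
  Event 13 (adjust +3): 41 + 3 = 44
  Event 14 (sale 25): sell min(25,44)=25. stock: 44 - 25 = 19. total_sold = 87
  Event 15 (restock 26): 19 + 26 = 45
Final: stock = 45, total_sold = 87

Checking against threshold 5:
  After event 1: stock=50 > 5
  After event 2: stock=48 > 5
  After event 3: stock=47 > 5
  After event 4: stock=38 > 5
  After event 5: stock=18 > 5
  After event 6: stock=19 > 5
  After event 7: stock=14 > 5
  After event 8: stock=11 > 5
  After event 9: stock=29 > 5
  After event 10: stock=38 > 5
  After event 11: stock=16 > 5
  After event 12: stock=41 > 5
  After event 13: stock=44 > 5
  After event 14: stock=19 > 5
  After event 15: stock=45 > 5
Alert events: []. Count = 0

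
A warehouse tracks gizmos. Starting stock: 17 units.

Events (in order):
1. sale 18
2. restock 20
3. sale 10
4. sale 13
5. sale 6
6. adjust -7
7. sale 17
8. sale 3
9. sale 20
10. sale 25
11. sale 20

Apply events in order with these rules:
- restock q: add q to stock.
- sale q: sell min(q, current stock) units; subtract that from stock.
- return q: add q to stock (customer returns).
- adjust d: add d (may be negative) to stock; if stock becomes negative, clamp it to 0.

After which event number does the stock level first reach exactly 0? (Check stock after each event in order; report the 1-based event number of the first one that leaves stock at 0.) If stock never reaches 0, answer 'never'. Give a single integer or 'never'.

Answer: 1

Derivation:
Processing events:
Start: stock = 17
  Event 1 (sale 18): sell min(18,17)=17. stock: 17 - 17 = 0. total_sold = 17
  Event 2 (restock 20): 0 + 20 = 20
  Event 3 (sale 10): sell min(10,20)=10. stock: 20 - 10 = 10. total_sold = 27
  Event 4 (sale 13): sell min(13,10)=10. stock: 10 - 10 = 0. total_sold = 37
  Event 5 (sale 6): sell min(6,0)=0. stock: 0 - 0 = 0. total_sold = 37
  Event 6 (adjust -7): 0 + -7 = 0 (clamped to 0)
  Event 7 (sale 17): sell min(17,0)=0. stock: 0 - 0 = 0. total_sold = 37
  Event 8 (sale 3): sell min(3,0)=0. stock: 0 - 0 = 0. total_sold = 37
  Event 9 (sale 20): sell min(20,0)=0. stock: 0 - 0 = 0. total_sold = 37
  Event 10 (sale 25): sell min(25,0)=0. stock: 0 - 0 = 0. total_sold = 37
  Event 11 (sale 20): sell min(20,0)=0. stock: 0 - 0 = 0. total_sold = 37
Final: stock = 0, total_sold = 37

First zero at event 1.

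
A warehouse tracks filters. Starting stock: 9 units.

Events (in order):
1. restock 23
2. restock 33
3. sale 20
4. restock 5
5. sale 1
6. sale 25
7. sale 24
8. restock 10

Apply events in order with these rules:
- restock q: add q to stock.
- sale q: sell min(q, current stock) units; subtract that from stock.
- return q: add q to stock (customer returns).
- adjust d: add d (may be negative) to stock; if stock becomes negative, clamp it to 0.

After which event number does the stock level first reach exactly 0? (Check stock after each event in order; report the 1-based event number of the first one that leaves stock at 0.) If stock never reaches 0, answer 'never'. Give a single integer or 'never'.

Answer: 7

Derivation:
Processing events:
Start: stock = 9
  Event 1 (restock 23): 9 + 23 = 32
  Event 2 (restock 33): 32 + 33 = 65
  Event 3 (sale 20): sell min(20,65)=20. stock: 65 - 20 = 45. total_sold = 20
  Event 4 (restock 5): 45 + 5 = 50
  Event 5 (sale 1): sell min(1,50)=1. stock: 50 - 1 = 49. total_sold = 21
  Event 6 (sale 25): sell min(25,49)=25. stock: 49 - 25 = 24. total_sold = 46
  Event 7 (sale 24): sell min(24,24)=24. stock: 24 - 24 = 0. total_sold = 70
  Event 8 (restock 10): 0 + 10 = 10
Final: stock = 10, total_sold = 70

First zero at event 7.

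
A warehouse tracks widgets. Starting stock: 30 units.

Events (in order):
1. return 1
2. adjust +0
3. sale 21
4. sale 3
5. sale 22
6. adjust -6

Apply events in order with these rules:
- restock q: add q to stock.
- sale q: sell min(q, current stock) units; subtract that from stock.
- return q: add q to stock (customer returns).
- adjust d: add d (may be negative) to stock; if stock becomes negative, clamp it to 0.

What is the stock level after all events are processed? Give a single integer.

Answer: 0

Derivation:
Processing events:
Start: stock = 30
  Event 1 (return 1): 30 + 1 = 31
  Event 2 (adjust +0): 31 + 0 = 31
  Event 3 (sale 21): sell min(21,31)=21. stock: 31 - 21 = 10. total_sold = 21
  Event 4 (sale 3): sell min(3,10)=3. stock: 10 - 3 = 7. total_sold = 24
  Event 5 (sale 22): sell min(22,7)=7. stock: 7 - 7 = 0. total_sold = 31
  Event 6 (adjust -6): 0 + -6 = 0 (clamped to 0)
Final: stock = 0, total_sold = 31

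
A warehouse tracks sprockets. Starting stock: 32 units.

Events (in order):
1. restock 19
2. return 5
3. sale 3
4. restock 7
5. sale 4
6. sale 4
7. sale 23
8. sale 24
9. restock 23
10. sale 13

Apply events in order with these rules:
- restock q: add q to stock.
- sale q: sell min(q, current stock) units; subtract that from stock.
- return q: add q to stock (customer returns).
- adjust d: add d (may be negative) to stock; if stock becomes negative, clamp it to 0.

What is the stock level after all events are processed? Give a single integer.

Processing events:
Start: stock = 32
  Event 1 (restock 19): 32 + 19 = 51
  Event 2 (return 5): 51 + 5 = 56
  Event 3 (sale 3): sell min(3,56)=3. stock: 56 - 3 = 53. total_sold = 3
  Event 4 (restock 7): 53 + 7 = 60
  Event 5 (sale 4): sell min(4,60)=4. stock: 60 - 4 = 56. total_sold = 7
  Event 6 (sale 4): sell min(4,56)=4. stock: 56 - 4 = 52. total_sold = 11
  Event 7 (sale 23): sell min(23,52)=23. stock: 52 - 23 = 29. total_sold = 34
  Event 8 (sale 24): sell min(24,29)=24. stock: 29 - 24 = 5. total_sold = 58
  Event 9 (restock 23): 5 + 23 = 28
  Event 10 (sale 13): sell min(13,28)=13. stock: 28 - 13 = 15. total_sold = 71
Final: stock = 15, total_sold = 71

Answer: 15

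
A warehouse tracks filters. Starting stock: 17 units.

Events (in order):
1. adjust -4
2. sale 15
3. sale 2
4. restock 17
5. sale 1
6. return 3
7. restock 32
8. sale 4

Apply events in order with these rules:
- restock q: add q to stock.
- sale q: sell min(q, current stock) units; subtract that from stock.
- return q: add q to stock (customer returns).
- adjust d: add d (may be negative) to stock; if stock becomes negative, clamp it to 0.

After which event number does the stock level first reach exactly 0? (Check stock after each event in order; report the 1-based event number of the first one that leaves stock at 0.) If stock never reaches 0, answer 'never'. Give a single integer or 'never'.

Answer: 2

Derivation:
Processing events:
Start: stock = 17
  Event 1 (adjust -4): 17 + -4 = 13
  Event 2 (sale 15): sell min(15,13)=13. stock: 13 - 13 = 0. total_sold = 13
  Event 3 (sale 2): sell min(2,0)=0. stock: 0 - 0 = 0. total_sold = 13
  Event 4 (restock 17): 0 + 17 = 17
  Event 5 (sale 1): sell min(1,17)=1. stock: 17 - 1 = 16. total_sold = 14
  Event 6 (return 3): 16 + 3 = 19
  Event 7 (restock 32): 19 + 32 = 51
  Event 8 (sale 4): sell min(4,51)=4. stock: 51 - 4 = 47. total_sold = 18
Final: stock = 47, total_sold = 18

First zero at event 2.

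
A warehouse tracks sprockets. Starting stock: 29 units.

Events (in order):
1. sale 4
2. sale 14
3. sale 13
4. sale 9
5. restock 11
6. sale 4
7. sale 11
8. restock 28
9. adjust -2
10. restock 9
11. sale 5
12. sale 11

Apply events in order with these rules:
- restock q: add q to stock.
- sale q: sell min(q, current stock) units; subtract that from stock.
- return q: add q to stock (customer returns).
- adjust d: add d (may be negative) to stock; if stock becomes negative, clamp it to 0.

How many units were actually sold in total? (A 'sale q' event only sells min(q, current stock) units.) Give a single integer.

Processing events:
Start: stock = 29
  Event 1 (sale 4): sell min(4,29)=4. stock: 29 - 4 = 25. total_sold = 4
  Event 2 (sale 14): sell min(14,25)=14. stock: 25 - 14 = 11. total_sold = 18
  Event 3 (sale 13): sell min(13,11)=11. stock: 11 - 11 = 0. total_sold = 29
  Event 4 (sale 9): sell min(9,0)=0. stock: 0 - 0 = 0. total_sold = 29
  Event 5 (restock 11): 0 + 11 = 11
  Event 6 (sale 4): sell min(4,11)=4. stock: 11 - 4 = 7. total_sold = 33
  Event 7 (sale 11): sell min(11,7)=7. stock: 7 - 7 = 0. total_sold = 40
  Event 8 (restock 28): 0 + 28 = 28
  Event 9 (adjust -2): 28 + -2 = 26
  Event 10 (restock 9): 26 + 9 = 35
  Event 11 (sale 5): sell min(5,35)=5. stock: 35 - 5 = 30. total_sold = 45
  Event 12 (sale 11): sell min(11,30)=11. stock: 30 - 11 = 19. total_sold = 56
Final: stock = 19, total_sold = 56

Answer: 56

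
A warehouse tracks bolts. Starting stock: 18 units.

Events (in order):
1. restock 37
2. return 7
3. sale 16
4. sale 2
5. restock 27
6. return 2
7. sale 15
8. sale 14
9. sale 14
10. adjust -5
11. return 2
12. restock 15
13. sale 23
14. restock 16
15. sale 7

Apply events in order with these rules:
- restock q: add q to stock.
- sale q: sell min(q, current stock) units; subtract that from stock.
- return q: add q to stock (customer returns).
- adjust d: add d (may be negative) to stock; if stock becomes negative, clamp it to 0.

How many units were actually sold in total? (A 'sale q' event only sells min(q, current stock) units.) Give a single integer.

Answer: 91

Derivation:
Processing events:
Start: stock = 18
  Event 1 (restock 37): 18 + 37 = 55
  Event 2 (return 7): 55 + 7 = 62
  Event 3 (sale 16): sell min(16,62)=16. stock: 62 - 16 = 46. total_sold = 16
  Event 4 (sale 2): sell min(2,46)=2. stock: 46 - 2 = 44. total_sold = 18
  Event 5 (restock 27): 44 + 27 = 71
  Event 6 (return 2): 71 + 2 = 73
  Event 7 (sale 15): sell min(15,73)=15. stock: 73 - 15 = 58. total_sold = 33
  Event 8 (sale 14): sell min(14,58)=14. stock: 58 - 14 = 44. total_sold = 47
  Event 9 (sale 14): sell min(14,44)=14. stock: 44 - 14 = 30. total_sold = 61
  Event 10 (adjust -5): 30 + -5 = 25
  Event 11 (return 2): 25 + 2 = 27
  Event 12 (restock 15): 27 + 15 = 42
  Event 13 (sale 23): sell min(23,42)=23. stock: 42 - 23 = 19. total_sold = 84
  Event 14 (restock 16): 19 + 16 = 35
  Event 15 (sale 7): sell min(7,35)=7. stock: 35 - 7 = 28. total_sold = 91
Final: stock = 28, total_sold = 91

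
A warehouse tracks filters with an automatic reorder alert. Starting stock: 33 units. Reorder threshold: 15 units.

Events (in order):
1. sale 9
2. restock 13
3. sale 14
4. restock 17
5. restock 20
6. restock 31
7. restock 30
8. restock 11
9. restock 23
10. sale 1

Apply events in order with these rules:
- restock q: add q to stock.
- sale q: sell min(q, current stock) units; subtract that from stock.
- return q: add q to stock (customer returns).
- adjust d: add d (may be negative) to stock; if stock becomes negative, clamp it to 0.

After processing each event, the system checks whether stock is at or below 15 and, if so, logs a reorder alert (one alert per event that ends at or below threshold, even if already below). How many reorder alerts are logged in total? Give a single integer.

Processing events:
Start: stock = 33
  Event 1 (sale 9): sell min(9,33)=9. stock: 33 - 9 = 24. total_sold = 9
  Event 2 (restock 13): 24 + 13 = 37
  Event 3 (sale 14): sell min(14,37)=14. stock: 37 - 14 = 23. total_sold = 23
  Event 4 (restock 17): 23 + 17 = 40
  Event 5 (restock 20): 40 + 20 = 60
  Event 6 (restock 31): 60 + 31 = 91
  Event 7 (restock 30): 91 + 30 = 121
  Event 8 (restock 11): 121 + 11 = 132
  Event 9 (restock 23): 132 + 23 = 155
  Event 10 (sale 1): sell min(1,155)=1. stock: 155 - 1 = 154. total_sold = 24
Final: stock = 154, total_sold = 24

Checking against threshold 15:
  After event 1: stock=24 > 15
  After event 2: stock=37 > 15
  After event 3: stock=23 > 15
  After event 4: stock=40 > 15
  After event 5: stock=60 > 15
  After event 6: stock=91 > 15
  After event 7: stock=121 > 15
  After event 8: stock=132 > 15
  After event 9: stock=155 > 15
  After event 10: stock=154 > 15
Alert events: []. Count = 0

Answer: 0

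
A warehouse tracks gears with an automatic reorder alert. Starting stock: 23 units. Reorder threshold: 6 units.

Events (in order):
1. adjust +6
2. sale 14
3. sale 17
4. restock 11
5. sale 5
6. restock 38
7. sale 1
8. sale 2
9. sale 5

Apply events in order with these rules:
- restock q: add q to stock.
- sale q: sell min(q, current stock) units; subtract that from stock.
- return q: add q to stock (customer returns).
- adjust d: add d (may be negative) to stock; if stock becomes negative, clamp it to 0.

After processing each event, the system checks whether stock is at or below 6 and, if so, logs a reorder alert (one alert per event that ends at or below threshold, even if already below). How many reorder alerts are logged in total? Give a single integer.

Answer: 2

Derivation:
Processing events:
Start: stock = 23
  Event 1 (adjust +6): 23 + 6 = 29
  Event 2 (sale 14): sell min(14,29)=14. stock: 29 - 14 = 15. total_sold = 14
  Event 3 (sale 17): sell min(17,15)=15. stock: 15 - 15 = 0. total_sold = 29
  Event 4 (restock 11): 0 + 11 = 11
  Event 5 (sale 5): sell min(5,11)=5. stock: 11 - 5 = 6. total_sold = 34
  Event 6 (restock 38): 6 + 38 = 44
  Event 7 (sale 1): sell min(1,44)=1. stock: 44 - 1 = 43. total_sold = 35
  Event 8 (sale 2): sell min(2,43)=2. stock: 43 - 2 = 41. total_sold = 37
  Event 9 (sale 5): sell min(5,41)=5. stock: 41 - 5 = 36. total_sold = 42
Final: stock = 36, total_sold = 42

Checking against threshold 6:
  After event 1: stock=29 > 6
  After event 2: stock=15 > 6
  After event 3: stock=0 <= 6 -> ALERT
  After event 4: stock=11 > 6
  After event 5: stock=6 <= 6 -> ALERT
  After event 6: stock=44 > 6
  After event 7: stock=43 > 6
  After event 8: stock=41 > 6
  After event 9: stock=36 > 6
Alert events: [3, 5]. Count = 2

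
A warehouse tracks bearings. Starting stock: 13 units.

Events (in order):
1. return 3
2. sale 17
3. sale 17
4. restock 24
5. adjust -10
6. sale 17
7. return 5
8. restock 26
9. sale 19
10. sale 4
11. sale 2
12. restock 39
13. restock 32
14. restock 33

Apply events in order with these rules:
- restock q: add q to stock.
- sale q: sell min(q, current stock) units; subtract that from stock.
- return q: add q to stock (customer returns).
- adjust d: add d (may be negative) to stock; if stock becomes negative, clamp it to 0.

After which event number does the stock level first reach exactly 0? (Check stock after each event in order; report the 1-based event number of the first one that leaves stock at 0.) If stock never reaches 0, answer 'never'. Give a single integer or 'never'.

Answer: 2

Derivation:
Processing events:
Start: stock = 13
  Event 1 (return 3): 13 + 3 = 16
  Event 2 (sale 17): sell min(17,16)=16. stock: 16 - 16 = 0. total_sold = 16
  Event 3 (sale 17): sell min(17,0)=0. stock: 0 - 0 = 0. total_sold = 16
  Event 4 (restock 24): 0 + 24 = 24
  Event 5 (adjust -10): 24 + -10 = 14
  Event 6 (sale 17): sell min(17,14)=14. stock: 14 - 14 = 0. total_sold = 30
  Event 7 (return 5): 0 + 5 = 5
  Event 8 (restock 26): 5 + 26 = 31
  Event 9 (sale 19): sell min(19,31)=19. stock: 31 - 19 = 12. total_sold = 49
  Event 10 (sale 4): sell min(4,12)=4. stock: 12 - 4 = 8. total_sold = 53
  Event 11 (sale 2): sell min(2,8)=2. stock: 8 - 2 = 6. total_sold = 55
  Event 12 (restock 39): 6 + 39 = 45
  Event 13 (restock 32): 45 + 32 = 77
  Event 14 (restock 33): 77 + 33 = 110
Final: stock = 110, total_sold = 55

First zero at event 2.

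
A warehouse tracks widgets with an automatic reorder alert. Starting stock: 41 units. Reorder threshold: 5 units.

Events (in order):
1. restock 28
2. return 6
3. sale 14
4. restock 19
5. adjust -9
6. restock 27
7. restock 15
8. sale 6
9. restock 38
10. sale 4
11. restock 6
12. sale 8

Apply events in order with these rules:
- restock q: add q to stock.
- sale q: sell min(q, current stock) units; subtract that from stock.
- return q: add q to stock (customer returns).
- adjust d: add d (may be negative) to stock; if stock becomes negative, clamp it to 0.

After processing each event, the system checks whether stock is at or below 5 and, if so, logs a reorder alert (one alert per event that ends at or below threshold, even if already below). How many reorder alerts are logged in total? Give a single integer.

Processing events:
Start: stock = 41
  Event 1 (restock 28): 41 + 28 = 69
  Event 2 (return 6): 69 + 6 = 75
  Event 3 (sale 14): sell min(14,75)=14. stock: 75 - 14 = 61. total_sold = 14
  Event 4 (restock 19): 61 + 19 = 80
  Event 5 (adjust -9): 80 + -9 = 71
  Event 6 (restock 27): 71 + 27 = 98
  Event 7 (restock 15): 98 + 15 = 113
  Event 8 (sale 6): sell min(6,113)=6. stock: 113 - 6 = 107. total_sold = 20
  Event 9 (restock 38): 107 + 38 = 145
  Event 10 (sale 4): sell min(4,145)=4. stock: 145 - 4 = 141. total_sold = 24
  Event 11 (restock 6): 141 + 6 = 147
  Event 12 (sale 8): sell min(8,147)=8. stock: 147 - 8 = 139. total_sold = 32
Final: stock = 139, total_sold = 32

Checking against threshold 5:
  After event 1: stock=69 > 5
  After event 2: stock=75 > 5
  After event 3: stock=61 > 5
  After event 4: stock=80 > 5
  After event 5: stock=71 > 5
  After event 6: stock=98 > 5
  After event 7: stock=113 > 5
  After event 8: stock=107 > 5
  After event 9: stock=145 > 5
  After event 10: stock=141 > 5
  After event 11: stock=147 > 5
  After event 12: stock=139 > 5
Alert events: []. Count = 0

Answer: 0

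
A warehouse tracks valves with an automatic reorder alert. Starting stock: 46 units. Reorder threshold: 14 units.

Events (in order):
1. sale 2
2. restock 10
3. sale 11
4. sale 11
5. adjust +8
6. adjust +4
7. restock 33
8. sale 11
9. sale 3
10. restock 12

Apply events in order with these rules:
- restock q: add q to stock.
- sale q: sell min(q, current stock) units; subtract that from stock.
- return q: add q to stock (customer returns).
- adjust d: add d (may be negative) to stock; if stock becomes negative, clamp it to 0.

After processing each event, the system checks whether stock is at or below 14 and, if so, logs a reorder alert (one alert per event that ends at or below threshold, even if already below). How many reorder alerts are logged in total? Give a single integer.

Processing events:
Start: stock = 46
  Event 1 (sale 2): sell min(2,46)=2. stock: 46 - 2 = 44. total_sold = 2
  Event 2 (restock 10): 44 + 10 = 54
  Event 3 (sale 11): sell min(11,54)=11. stock: 54 - 11 = 43. total_sold = 13
  Event 4 (sale 11): sell min(11,43)=11. stock: 43 - 11 = 32. total_sold = 24
  Event 5 (adjust +8): 32 + 8 = 40
  Event 6 (adjust +4): 40 + 4 = 44
  Event 7 (restock 33): 44 + 33 = 77
  Event 8 (sale 11): sell min(11,77)=11. stock: 77 - 11 = 66. total_sold = 35
  Event 9 (sale 3): sell min(3,66)=3. stock: 66 - 3 = 63. total_sold = 38
  Event 10 (restock 12): 63 + 12 = 75
Final: stock = 75, total_sold = 38

Checking against threshold 14:
  After event 1: stock=44 > 14
  After event 2: stock=54 > 14
  After event 3: stock=43 > 14
  After event 4: stock=32 > 14
  After event 5: stock=40 > 14
  After event 6: stock=44 > 14
  After event 7: stock=77 > 14
  After event 8: stock=66 > 14
  After event 9: stock=63 > 14
  After event 10: stock=75 > 14
Alert events: []. Count = 0

Answer: 0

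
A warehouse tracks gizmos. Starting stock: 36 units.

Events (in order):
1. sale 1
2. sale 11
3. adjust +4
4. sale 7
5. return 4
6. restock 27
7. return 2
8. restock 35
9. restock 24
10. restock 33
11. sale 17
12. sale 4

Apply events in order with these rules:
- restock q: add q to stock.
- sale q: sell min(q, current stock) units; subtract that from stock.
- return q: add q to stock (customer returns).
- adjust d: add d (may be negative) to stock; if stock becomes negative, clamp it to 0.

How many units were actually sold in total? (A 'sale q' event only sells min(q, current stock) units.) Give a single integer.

Processing events:
Start: stock = 36
  Event 1 (sale 1): sell min(1,36)=1. stock: 36 - 1 = 35. total_sold = 1
  Event 2 (sale 11): sell min(11,35)=11. stock: 35 - 11 = 24. total_sold = 12
  Event 3 (adjust +4): 24 + 4 = 28
  Event 4 (sale 7): sell min(7,28)=7. stock: 28 - 7 = 21. total_sold = 19
  Event 5 (return 4): 21 + 4 = 25
  Event 6 (restock 27): 25 + 27 = 52
  Event 7 (return 2): 52 + 2 = 54
  Event 8 (restock 35): 54 + 35 = 89
  Event 9 (restock 24): 89 + 24 = 113
  Event 10 (restock 33): 113 + 33 = 146
  Event 11 (sale 17): sell min(17,146)=17. stock: 146 - 17 = 129. total_sold = 36
  Event 12 (sale 4): sell min(4,129)=4. stock: 129 - 4 = 125. total_sold = 40
Final: stock = 125, total_sold = 40

Answer: 40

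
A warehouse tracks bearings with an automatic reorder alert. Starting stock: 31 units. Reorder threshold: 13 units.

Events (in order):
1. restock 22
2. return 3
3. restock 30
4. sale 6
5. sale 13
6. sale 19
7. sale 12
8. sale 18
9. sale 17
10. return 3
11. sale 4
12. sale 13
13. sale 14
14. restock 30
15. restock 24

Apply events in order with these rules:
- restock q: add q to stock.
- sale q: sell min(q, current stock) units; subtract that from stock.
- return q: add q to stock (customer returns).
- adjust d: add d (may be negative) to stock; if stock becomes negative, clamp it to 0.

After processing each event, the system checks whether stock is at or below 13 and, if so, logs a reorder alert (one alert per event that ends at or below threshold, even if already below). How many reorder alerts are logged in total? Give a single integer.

Processing events:
Start: stock = 31
  Event 1 (restock 22): 31 + 22 = 53
  Event 2 (return 3): 53 + 3 = 56
  Event 3 (restock 30): 56 + 30 = 86
  Event 4 (sale 6): sell min(6,86)=6. stock: 86 - 6 = 80. total_sold = 6
  Event 5 (sale 13): sell min(13,80)=13. stock: 80 - 13 = 67. total_sold = 19
  Event 6 (sale 19): sell min(19,67)=19. stock: 67 - 19 = 48. total_sold = 38
  Event 7 (sale 12): sell min(12,48)=12. stock: 48 - 12 = 36. total_sold = 50
  Event 8 (sale 18): sell min(18,36)=18. stock: 36 - 18 = 18. total_sold = 68
  Event 9 (sale 17): sell min(17,18)=17. stock: 18 - 17 = 1. total_sold = 85
  Event 10 (return 3): 1 + 3 = 4
  Event 11 (sale 4): sell min(4,4)=4. stock: 4 - 4 = 0. total_sold = 89
  Event 12 (sale 13): sell min(13,0)=0. stock: 0 - 0 = 0. total_sold = 89
  Event 13 (sale 14): sell min(14,0)=0. stock: 0 - 0 = 0. total_sold = 89
  Event 14 (restock 30): 0 + 30 = 30
  Event 15 (restock 24): 30 + 24 = 54
Final: stock = 54, total_sold = 89

Checking against threshold 13:
  After event 1: stock=53 > 13
  After event 2: stock=56 > 13
  After event 3: stock=86 > 13
  After event 4: stock=80 > 13
  After event 5: stock=67 > 13
  After event 6: stock=48 > 13
  After event 7: stock=36 > 13
  After event 8: stock=18 > 13
  After event 9: stock=1 <= 13 -> ALERT
  After event 10: stock=4 <= 13 -> ALERT
  After event 11: stock=0 <= 13 -> ALERT
  After event 12: stock=0 <= 13 -> ALERT
  After event 13: stock=0 <= 13 -> ALERT
  After event 14: stock=30 > 13
  After event 15: stock=54 > 13
Alert events: [9, 10, 11, 12, 13]. Count = 5

Answer: 5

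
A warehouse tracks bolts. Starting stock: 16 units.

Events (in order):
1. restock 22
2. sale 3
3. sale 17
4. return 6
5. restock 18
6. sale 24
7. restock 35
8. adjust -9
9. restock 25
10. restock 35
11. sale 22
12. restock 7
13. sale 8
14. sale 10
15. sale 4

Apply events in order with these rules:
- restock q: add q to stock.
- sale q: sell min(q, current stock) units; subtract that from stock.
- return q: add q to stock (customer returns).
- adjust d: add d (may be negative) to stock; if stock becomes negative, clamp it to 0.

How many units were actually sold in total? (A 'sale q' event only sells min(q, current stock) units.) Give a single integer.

Processing events:
Start: stock = 16
  Event 1 (restock 22): 16 + 22 = 38
  Event 2 (sale 3): sell min(3,38)=3. stock: 38 - 3 = 35. total_sold = 3
  Event 3 (sale 17): sell min(17,35)=17. stock: 35 - 17 = 18. total_sold = 20
  Event 4 (return 6): 18 + 6 = 24
  Event 5 (restock 18): 24 + 18 = 42
  Event 6 (sale 24): sell min(24,42)=24. stock: 42 - 24 = 18. total_sold = 44
  Event 7 (restock 35): 18 + 35 = 53
  Event 8 (adjust -9): 53 + -9 = 44
  Event 9 (restock 25): 44 + 25 = 69
  Event 10 (restock 35): 69 + 35 = 104
  Event 11 (sale 22): sell min(22,104)=22. stock: 104 - 22 = 82. total_sold = 66
  Event 12 (restock 7): 82 + 7 = 89
  Event 13 (sale 8): sell min(8,89)=8. stock: 89 - 8 = 81. total_sold = 74
  Event 14 (sale 10): sell min(10,81)=10. stock: 81 - 10 = 71. total_sold = 84
  Event 15 (sale 4): sell min(4,71)=4. stock: 71 - 4 = 67. total_sold = 88
Final: stock = 67, total_sold = 88

Answer: 88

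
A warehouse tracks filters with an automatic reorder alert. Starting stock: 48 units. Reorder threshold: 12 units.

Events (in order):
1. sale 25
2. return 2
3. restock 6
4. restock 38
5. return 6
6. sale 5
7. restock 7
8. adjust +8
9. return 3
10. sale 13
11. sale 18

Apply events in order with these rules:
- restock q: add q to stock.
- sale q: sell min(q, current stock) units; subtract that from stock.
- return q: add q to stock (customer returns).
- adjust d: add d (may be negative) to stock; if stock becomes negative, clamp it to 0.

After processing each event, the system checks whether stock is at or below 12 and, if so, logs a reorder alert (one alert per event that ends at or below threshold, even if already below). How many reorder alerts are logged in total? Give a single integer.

Answer: 0

Derivation:
Processing events:
Start: stock = 48
  Event 1 (sale 25): sell min(25,48)=25. stock: 48 - 25 = 23. total_sold = 25
  Event 2 (return 2): 23 + 2 = 25
  Event 3 (restock 6): 25 + 6 = 31
  Event 4 (restock 38): 31 + 38 = 69
  Event 5 (return 6): 69 + 6 = 75
  Event 6 (sale 5): sell min(5,75)=5. stock: 75 - 5 = 70. total_sold = 30
  Event 7 (restock 7): 70 + 7 = 77
  Event 8 (adjust +8): 77 + 8 = 85
  Event 9 (return 3): 85 + 3 = 88
  Event 10 (sale 13): sell min(13,88)=13. stock: 88 - 13 = 75. total_sold = 43
  Event 11 (sale 18): sell min(18,75)=18. stock: 75 - 18 = 57. total_sold = 61
Final: stock = 57, total_sold = 61

Checking against threshold 12:
  After event 1: stock=23 > 12
  After event 2: stock=25 > 12
  After event 3: stock=31 > 12
  After event 4: stock=69 > 12
  After event 5: stock=75 > 12
  After event 6: stock=70 > 12
  After event 7: stock=77 > 12
  After event 8: stock=85 > 12
  After event 9: stock=88 > 12
  After event 10: stock=75 > 12
  After event 11: stock=57 > 12
Alert events: []. Count = 0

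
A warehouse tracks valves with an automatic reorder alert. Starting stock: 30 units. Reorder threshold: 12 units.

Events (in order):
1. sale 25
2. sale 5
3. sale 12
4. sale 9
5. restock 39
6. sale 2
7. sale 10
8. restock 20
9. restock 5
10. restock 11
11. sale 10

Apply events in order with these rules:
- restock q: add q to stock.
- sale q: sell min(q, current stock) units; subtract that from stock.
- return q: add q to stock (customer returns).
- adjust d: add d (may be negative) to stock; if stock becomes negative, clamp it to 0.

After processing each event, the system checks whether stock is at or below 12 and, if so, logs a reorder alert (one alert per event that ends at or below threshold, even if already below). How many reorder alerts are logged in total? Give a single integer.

Answer: 4

Derivation:
Processing events:
Start: stock = 30
  Event 1 (sale 25): sell min(25,30)=25. stock: 30 - 25 = 5. total_sold = 25
  Event 2 (sale 5): sell min(5,5)=5. stock: 5 - 5 = 0. total_sold = 30
  Event 3 (sale 12): sell min(12,0)=0. stock: 0 - 0 = 0. total_sold = 30
  Event 4 (sale 9): sell min(9,0)=0. stock: 0 - 0 = 0. total_sold = 30
  Event 5 (restock 39): 0 + 39 = 39
  Event 6 (sale 2): sell min(2,39)=2. stock: 39 - 2 = 37. total_sold = 32
  Event 7 (sale 10): sell min(10,37)=10. stock: 37 - 10 = 27. total_sold = 42
  Event 8 (restock 20): 27 + 20 = 47
  Event 9 (restock 5): 47 + 5 = 52
  Event 10 (restock 11): 52 + 11 = 63
  Event 11 (sale 10): sell min(10,63)=10. stock: 63 - 10 = 53. total_sold = 52
Final: stock = 53, total_sold = 52

Checking against threshold 12:
  After event 1: stock=5 <= 12 -> ALERT
  After event 2: stock=0 <= 12 -> ALERT
  After event 3: stock=0 <= 12 -> ALERT
  After event 4: stock=0 <= 12 -> ALERT
  After event 5: stock=39 > 12
  After event 6: stock=37 > 12
  After event 7: stock=27 > 12
  After event 8: stock=47 > 12
  After event 9: stock=52 > 12
  After event 10: stock=63 > 12
  After event 11: stock=53 > 12
Alert events: [1, 2, 3, 4]. Count = 4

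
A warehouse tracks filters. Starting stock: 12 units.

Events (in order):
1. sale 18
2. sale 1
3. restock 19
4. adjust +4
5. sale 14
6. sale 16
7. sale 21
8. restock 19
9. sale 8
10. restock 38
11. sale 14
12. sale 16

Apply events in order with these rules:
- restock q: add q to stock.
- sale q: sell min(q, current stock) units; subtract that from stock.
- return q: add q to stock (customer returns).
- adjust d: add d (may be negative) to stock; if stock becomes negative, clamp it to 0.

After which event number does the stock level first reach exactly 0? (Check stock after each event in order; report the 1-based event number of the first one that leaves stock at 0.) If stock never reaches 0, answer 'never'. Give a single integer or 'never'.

Answer: 1

Derivation:
Processing events:
Start: stock = 12
  Event 1 (sale 18): sell min(18,12)=12. stock: 12 - 12 = 0. total_sold = 12
  Event 2 (sale 1): sell min(1,0)=0. stock: 0 - 0 = 0. total_sold = 12
  Event 3 (restock 19): 0 + 19 = 19
  Event 4 (adjust +4): 19 + 4 = 23
  Event 5 (sale 14): sell min(14,23)=14. stock: 23 - 14 = 9. total_sold = 26
  Event 6 (sale 16): sell min(16,9)=9. stock: 9 - 9 = 0. total_sold = 35
  Event 7 (sale 21): sell min(21,0)=0. stock: 0 - 0 = 0. total_sold = 35
  Event 8 (restock 19): 0 + 19 = 19
  Event 9 (sale 8): sell min(8,19)=8. stock: 19 - 8 = 11. total_sold = 43
  Event 10 (restock 38): 11 + 38 = 49
  Event 11 (sale 14): sell min(14,49)=14. stock: 49 - 14 = 35. total_sold = 57
  Event 12 (sale 16): sell min(16,35)=16. stock: 35 - 16 = 19. total_sold = 73
Final: stock = 19, total_sold = 73

First zero at event 1.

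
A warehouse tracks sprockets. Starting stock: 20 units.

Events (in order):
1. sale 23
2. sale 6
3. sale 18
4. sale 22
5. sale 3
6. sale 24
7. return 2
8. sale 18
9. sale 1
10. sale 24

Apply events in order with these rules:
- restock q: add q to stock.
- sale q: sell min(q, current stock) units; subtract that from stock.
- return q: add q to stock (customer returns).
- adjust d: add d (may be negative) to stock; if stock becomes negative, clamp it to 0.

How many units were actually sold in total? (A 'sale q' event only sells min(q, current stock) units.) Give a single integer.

Answer: 22

Derivation:
Processing events:
Start: stock = 20
  Event 1 (sale 23): sell min(23,20)=20. stock: 20 - 20 = 0. total_sold = 20
  Event 2 (sale 6): sell min(6,0)=0. stock: 0 - 0 = 0. total_sold = 20
  Event 3 (sale 18): sell min(18,0)=0. stock: 0 - 0 = 0. total_sold = 20
  Event 4 (sale 22): sell min(22,0)=0. stock: 0 - 0 = 0. total_sold = 20
  Event 5 (sale 3): sell min(3,0)=0. stock: 0 - 0 = 0. total_sold = 20
  Event 6 (sale 24): sell min(24,0)=0. stock: 0 - 0 = 0. total_sold = 20
  Event 7 (return 2): 0 + 2 = 2
  Event 8 (sale 18): sell min(18,2)=2. stock: 2 - 2 = 0. total_sold = 22
  Event 9 (sale 1): sell min(1,0)=0. stock: 0 - 0 = 0. total_sold = 22
  Event 10 (sale 24): sell min(24,0)=0. stock: 0 - 0 = 0. total_sold = 22
Final: stock = 0, total_sold = 22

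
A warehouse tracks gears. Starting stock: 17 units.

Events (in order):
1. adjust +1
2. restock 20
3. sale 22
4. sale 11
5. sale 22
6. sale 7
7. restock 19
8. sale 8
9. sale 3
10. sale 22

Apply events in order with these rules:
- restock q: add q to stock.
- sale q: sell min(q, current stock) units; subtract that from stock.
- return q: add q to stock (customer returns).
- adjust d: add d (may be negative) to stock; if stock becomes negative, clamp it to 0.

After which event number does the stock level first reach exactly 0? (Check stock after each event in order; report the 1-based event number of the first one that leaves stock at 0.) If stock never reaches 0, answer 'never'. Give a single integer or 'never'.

Processing events:
Start: stock = 17
  Event 1 (adjust +1): 17 + 1 = 18
  Event 2 (restock 20): 18 + 20 = 38
  Event 3 (sale 22): sell min(22,38)=22. stock: 38 - 22 = 16. total_sold = 22
  Event 4 (sale 11): sell min(11,16)=11. stock: 16 - 11 = 5. total_sold = 33
  Event 5 (sale 22): sell min(22,5)=5. stock: 5 - 5 = 0. total_sold = 38
  Event 6 (sale 7): sell min(7,0)=0. stock: 0 - 0 = 0. total_sold = 38
  Event 7 (restock 19): 0 + 19 = 19
  Event 8 (sale 8): sell min(8,19)=8. stock: 19 - 8 = 11. total_sold = 46
  Event 9 (sale 3): sell min(3,11)=3. stock: 11 - 3 = 8. total_sold = 49
  Event 10 (sale 22): sell min(22,8)=8. stock: 8 - 8 = 0. total_sold = 57
Final: stock = 0, total_sold = 57

First zero at event 5.

Answer: 5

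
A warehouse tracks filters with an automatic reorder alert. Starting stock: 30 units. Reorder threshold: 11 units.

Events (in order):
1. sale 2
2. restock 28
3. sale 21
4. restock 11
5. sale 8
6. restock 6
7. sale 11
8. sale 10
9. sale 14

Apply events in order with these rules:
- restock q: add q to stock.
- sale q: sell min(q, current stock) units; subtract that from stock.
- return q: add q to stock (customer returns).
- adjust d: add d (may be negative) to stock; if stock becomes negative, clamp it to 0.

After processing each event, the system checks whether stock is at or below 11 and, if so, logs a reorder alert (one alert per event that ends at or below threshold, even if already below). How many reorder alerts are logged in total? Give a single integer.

Processing events:
Start: stock = 30
  Event 1 (sale 2): sell min(2,30)=2. stock: 30 - 2 = 28. total_sold = 2
  Event 2 (restock 28): 28 + 28 = 56
  Event 3 (sale 21): sell min(21,56)=21. stock: 56 - 21 = 35. total_sold = 23
  Event 4 (restock 11): 35 + 11 = 46
  Event 5 (sale 8): sell min(8,46)=8. stock: 46 - 8 = 38. total_sold = 31
  Event 6 (restock 6): 38 + 6 = 44
  Event 7 (sale 11): sell min(11,44)=11. stock: 44 - 11 = 33. total_sold = 42
  Event 8 (sale 10): sell min(10,33)=10. stock: 33 - 10 = 23. total_sold = 52
  Event 9 (sale 14): sell min(14,23)=14. stock: 23 - 14 = 9. total_sold = 66
Final: stock = 9, total_sold = 66

Checking against threshold 11:
  After event 1: stock=28 > 11
  After event 2: stock=56 > 11
  After event 3: stock=35 > 11
  After event 4: stock=46 > 11
  After event 5: stock=38 > 11
  After event 6: stock=44 > 11
  After event 7: stock=33 > 11
  After event 8: stock=23 > 11
  After event 9: stock=9 <= 11 -> ALERT
Alert events: [9]. Count = 1

Answer: 1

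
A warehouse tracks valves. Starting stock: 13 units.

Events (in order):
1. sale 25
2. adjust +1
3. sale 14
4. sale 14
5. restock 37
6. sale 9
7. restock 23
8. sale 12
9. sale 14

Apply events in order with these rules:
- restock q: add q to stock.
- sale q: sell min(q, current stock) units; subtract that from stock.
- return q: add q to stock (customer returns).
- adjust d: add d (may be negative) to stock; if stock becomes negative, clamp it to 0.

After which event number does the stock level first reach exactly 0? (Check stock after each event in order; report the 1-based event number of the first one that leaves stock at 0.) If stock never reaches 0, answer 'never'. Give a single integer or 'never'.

Processing events:
Start: stock = 13
  Event 1 (sale 25): sell min(25,13)=13. stock: 13 - 13 = 0. total_sold = 13
  Event 2 (adjust +1): 0 + 1 = 1
  Event 3 (sale 14): sell min(14,1)=1. stock: 1 - 1 = 0. total_sold = 14
  Event 4 (sale 14): sell min(14,0)=0. stock: 0 - 0 = 0. total_sold = 14
  Event 5 (restock 37): 0 + 37 = 37
  Event 6 (sale 9): sell min(9,37)=9. stock: 37 - 9 = 28. total_sold = 23
  Event 7 (restock 23): 28 + 23 = 51
  Event 8 (sale 12): sell min(12,51)=12. stock: 51 - 12 = 39. total_sold = 35
  Event 9 (sale 14): sell min(14,39)=14. stock: 39 - 14 = 25. total_sold = 49
Final: stock = 25, total_sold = 49

First zero at event 1.

Answer: 1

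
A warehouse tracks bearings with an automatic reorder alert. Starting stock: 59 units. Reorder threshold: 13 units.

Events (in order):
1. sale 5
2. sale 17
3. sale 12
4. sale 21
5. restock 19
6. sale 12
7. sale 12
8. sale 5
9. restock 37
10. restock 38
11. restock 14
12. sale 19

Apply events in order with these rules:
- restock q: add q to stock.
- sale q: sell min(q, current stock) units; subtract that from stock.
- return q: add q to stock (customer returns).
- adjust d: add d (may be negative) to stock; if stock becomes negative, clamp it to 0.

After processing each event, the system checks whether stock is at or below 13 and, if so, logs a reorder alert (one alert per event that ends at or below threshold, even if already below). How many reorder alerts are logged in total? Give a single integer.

Processing events:
Start: stock = 59
  Event 1 (sale 5): sell min(5,59)=5. stock: 59 - 5 = 54. total_sold = 5
  Event 2 (sale 17): sell min(17,54)=17. stock: 54 - 17 = 37. total_sold = 22
  Event 3 (sale 12): sell min(12,37)=12. stock: 37 - 12 = 25. total_sold = 34
  Event 4 (sale 21): sell min(21,25)=21. stock: 25 - 21 = 4. total_sold = 55
  Event 5 (restock 19): 4 + 19 = 23
  Event 6 (sale 12): sell min(12,23)=12. stock: 23 - 12 = 11. total_sold = 67
  Event 7 (sale 12): sell min(12,11)=11. stock: 11 - 11 = 0. total_sold = 78
  Event 8 (sale 5): sell min(5,0)=0. stock: 0 - 0 = 0. total_sold = 78
  Event 9 (restock 37): 0 + 37 = 37
  Event 10 (restock 38): 37 + 38 = 75
  Event 11 (restock 14): 75 + 14 = 89
  Event 12 (sale 19): sell min(19,89)=19. stock: 89 - 19 = 70. total_sold = 97
Final: stock = 70, total_sold = 97

Checking against threshold 13:
  After event 1: stock=54 > 13
  After event 2: stock=37 > 13
  After event 3: stock=25 > 13
  After event 4: stock=4 <= 13 -> ALERT
  After event 5: stock=23 > 13
  After event 6: stock=11 <= 13 -> ALERT
  After event 7: stock=0 <= 13 -> ALERT
  After event 8: stock=0 <= 13 -> ALERT
  After event 9: stock=37 > 13
  After event 10: stock=75 > 13
  After event 11: stock=89 > 13
  After event 12: stock=70 > 13
Alert events: [4, 6, 7, 8]. Count = 4

Answer: 4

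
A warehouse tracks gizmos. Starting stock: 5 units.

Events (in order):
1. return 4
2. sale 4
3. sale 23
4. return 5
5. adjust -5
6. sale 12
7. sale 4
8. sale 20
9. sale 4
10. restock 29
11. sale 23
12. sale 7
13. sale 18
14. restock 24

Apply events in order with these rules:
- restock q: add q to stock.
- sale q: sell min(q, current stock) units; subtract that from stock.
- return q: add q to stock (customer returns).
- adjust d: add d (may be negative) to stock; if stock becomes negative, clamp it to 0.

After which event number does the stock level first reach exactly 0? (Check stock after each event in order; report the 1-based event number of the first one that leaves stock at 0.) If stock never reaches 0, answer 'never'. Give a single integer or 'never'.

Answer: 3

Derivation:
Processing events:
Start: stock = 5
  Event 1 (return 4): 5 + 4 = 9
  Event 2 (sale 4): sell min(4,9)=4. stock: 9 - 4 = 5. total_sold = 4
  Event 3 (sale 23): sell min(23,5)=5. stock: 5 - 5 = 0. total_sold = 9
  Event 4 (return 5): 0 + 5 = 5
  Event 5 (adjust -5): 5 + -5 = 0
  Event 6 (sale 12): sell min(12,0)=0. stock: 0 - 0 = 0. total_sold = 9
  Event 7 (sale 4): sell min(4,0)=0. stock: 0 - 0 = 0. total_sold = 9
  Event 8 (sale 20): sell min(20,0)=0. stock: 0 - 0 = 0. total_sold = 9
  Event 9 (sale 4): sell min(4,0)=0. stock: 0 - 0 = 0. total_sold = 9
  Event 10 (restock 29): 0 + 29 = 29
  Event 11 (sale 23): sell min(23,29)=23. stock: 29 - 23 = 6. total_sold = 32
  Event 12 (sale 7): sell min(7,6)=6. stock: 6 - 6 = 0. total_sold = 38
  Event 13 (sale 18): sell min(18,0)=0. stock: 0 - 0 = 0. total_sold = 38
  Event 14 (restock 24): 0 + 24 = 24
Final: stock = 24, total_sold = 38

First zero at event 3.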